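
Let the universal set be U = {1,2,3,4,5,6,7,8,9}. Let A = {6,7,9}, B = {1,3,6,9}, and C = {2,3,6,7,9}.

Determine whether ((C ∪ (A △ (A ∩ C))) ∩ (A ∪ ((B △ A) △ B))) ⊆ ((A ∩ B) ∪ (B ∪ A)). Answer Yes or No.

Yes

A ∩ C = {6,7,9}
A △ (A ∩ C) = {}
C ∪ (A △ (A ∩ C)) = {2,3,6,7,9}
B △ A = {1,3,7}
(B △ A) △ B = {6,7,9}
A ∪ ((B △ A) △ B) = {6,7,9}
(C ∪ (A △ (A ∩ C))) ∩ (A ∪ ((B △ A) △ B)) = {6,7,9}
A ∩ B = {6,9}
B ∪ A = {1,3,6,7,9}
(A ∩ B) ∪ (B ∪ A) = {1,3,6,7,9}
Every element of {6,7,9} is in {1,3,6,7,9}, so (C ∪ (A △ (A ∩ C))) ∩ (A ∪ ((B △ A) △ B)) ⊆ (A ∩ B) ∪ (B ∪ A).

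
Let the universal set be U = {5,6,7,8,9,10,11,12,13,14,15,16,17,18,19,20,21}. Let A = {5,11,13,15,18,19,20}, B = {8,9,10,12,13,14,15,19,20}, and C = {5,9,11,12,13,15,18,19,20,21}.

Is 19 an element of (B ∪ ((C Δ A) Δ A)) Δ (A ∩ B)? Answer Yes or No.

19 ∈ C and 19 ∈ A, so 19 ∉ C Δ A
19 ∉ (C Δ A) and 19 ∈ A, so 19 ∈ (C Δ A) Δ A
19 ∈ B and 19 ∈ ((C Δ A) Δ A), so 19 ∈ B ∪ ((C Δ A) Δ A)
19 ∈ A and 19 ∈ B, so 19 ∈ A ∩ B
19 ∈ (B ∪ ((C Δ A) Δ A)) and 19 ∈ (A ∩ B), so 19 ∉ (B ∪ ((C Δ A) Δ A)) Δ (A ∩ B)

No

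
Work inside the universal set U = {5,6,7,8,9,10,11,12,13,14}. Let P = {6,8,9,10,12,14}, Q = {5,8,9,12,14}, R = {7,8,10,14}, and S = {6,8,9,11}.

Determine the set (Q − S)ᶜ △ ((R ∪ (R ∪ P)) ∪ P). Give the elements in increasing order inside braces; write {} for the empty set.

Q − S = {5,12,14}
(Q − S)ᶜ = {6,7,8,9,10,11,13}
R ∪ P = {6,7,8,9,10,12,14}
R ∪ (R ∪ P) = {6,7,8,9,10,12,14}
(R ∪ (R ∪ P)) ∪ P = {6,7,8,9,10,12,14}
(Q − S)ᶜ △ ((R ∪ (R ∪ P)) ∪ P) = {11,12,13,14}

{11,12,13,14}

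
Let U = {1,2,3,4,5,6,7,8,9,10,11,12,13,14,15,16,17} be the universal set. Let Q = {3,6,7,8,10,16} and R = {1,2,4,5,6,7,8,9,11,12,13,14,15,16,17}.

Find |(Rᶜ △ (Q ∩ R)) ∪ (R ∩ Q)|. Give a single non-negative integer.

Rᶜ = {3,10}
Q ∩ R = {6,7,8,16}
Rᶜ △ (Q ∩ R) = {3,6,7,8,10,16}
R ∩ Q = {6,7,8,16}
(Rᶜ △ (Q ∩ R)) ∪ (R ∩ Q) = {3,6,7,8,10,16}
|(Rᶜ △ (Q ∩ R)) ∪ (R ∩ Q)| = 6

6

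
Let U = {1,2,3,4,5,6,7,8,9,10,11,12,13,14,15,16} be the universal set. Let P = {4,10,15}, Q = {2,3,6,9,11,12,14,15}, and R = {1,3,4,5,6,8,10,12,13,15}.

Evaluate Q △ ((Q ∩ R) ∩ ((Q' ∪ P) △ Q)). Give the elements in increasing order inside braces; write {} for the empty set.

{2,9,11,14,15}

Q ∩ R = {3,6,12,15}
Q' = {1,4,5,7,8,10,13,16}
Q' ∪ P = {1,4,5,7,8,10,13,15,16}
(Q' ∪ P) △ Q = {1,2,3,4,5,6,7,8,9,10,11,12,13,14,16}
(Q ∩ R) ∩ ((Q' ∪ P) △ Q) = {3,6,12}
Q △ ((Q ∩ R) ∩ ((Q' ∪ P) △ Q)) = {2,9,11,14,15}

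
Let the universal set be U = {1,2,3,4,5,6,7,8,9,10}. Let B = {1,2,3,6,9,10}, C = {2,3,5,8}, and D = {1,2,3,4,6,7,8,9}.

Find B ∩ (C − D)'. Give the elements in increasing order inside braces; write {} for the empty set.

{1,2,3,6,9,10}

C − D = {5}
(C − D)' = {1,2,3,4,6,7,8,9,10}
B ∩ (C − D)' = {1,2,3,6,9,10}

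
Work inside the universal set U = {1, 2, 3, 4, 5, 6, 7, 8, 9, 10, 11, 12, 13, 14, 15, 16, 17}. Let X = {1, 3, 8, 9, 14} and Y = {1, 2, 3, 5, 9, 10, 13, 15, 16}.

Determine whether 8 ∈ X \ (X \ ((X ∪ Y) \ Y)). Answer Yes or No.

Yes

8 ∈ X and 8 ∉ Y, so 8 ∈ X ∪ Y
8 ∈ (X ∪ Y) and 8 ∉ Y, so 8 ∈ (X ∪ Y) \ Y
8 ∈ X and 8 ∈ ((X ∪ Y) \ Y), so 8 ∉ X \ ((X ∪ Y) \ Y)
8 ∈ X and 8 ∉ (X \ ((X ∪ Y) \ Y)), so 8 ∈ X \ (X \ ((X ∪ Y) \ Y))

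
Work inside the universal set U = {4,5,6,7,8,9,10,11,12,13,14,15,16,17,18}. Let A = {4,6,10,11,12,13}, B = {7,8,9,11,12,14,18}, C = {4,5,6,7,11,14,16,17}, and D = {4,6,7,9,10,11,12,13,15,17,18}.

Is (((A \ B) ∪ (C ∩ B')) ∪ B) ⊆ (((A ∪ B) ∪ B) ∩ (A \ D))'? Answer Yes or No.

Yes

A \ B = {4,6,10,13}
B' = {4,5,6,10,13,15,16,17}
C ∩ B' = {4,5,6,16,17}
(A \ B) ∪ (C ∩ B') = {4,5,6,10,13,16,17}
((A \ B) ∪ (C ∩ B')) ∪ B = {4,5,6,7,8,9,10,11,12,13,14,16,17,18}
A ∪ B = {4,6,7,8,9,10,11,12,13,14,18}
(A ∪ B) ∪ B = {4,6,7,8,9,10,11,12,13,14,18}
A \ D = {}
((A ∪ B) ∪ B) ∩ (A \ D) = {}
(((A ∪ B) ∪ B) ∩ (A \ D))' = {4,5,6,7,8,9,10,11,12,13,14,15,16,17,18}
Every element of {4,5,6,7,8,9,10,11,12,13,14,16,17,18} is in {4,5,6,7,8,9,10,11,12,13,14,15,16,17,18}, so ((A \ B) ∪ (C ∩ B')) ∪ B ⊆ (((A ∪ B) ∪ B) ∩ (A \ D))'.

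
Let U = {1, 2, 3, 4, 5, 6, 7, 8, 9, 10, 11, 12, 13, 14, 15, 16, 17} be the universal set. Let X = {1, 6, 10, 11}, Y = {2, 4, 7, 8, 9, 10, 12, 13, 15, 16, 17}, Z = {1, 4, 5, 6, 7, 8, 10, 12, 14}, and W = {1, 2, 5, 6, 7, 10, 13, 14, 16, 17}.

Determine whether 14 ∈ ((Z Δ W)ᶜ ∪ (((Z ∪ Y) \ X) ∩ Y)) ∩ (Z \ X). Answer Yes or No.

Yes

14 ∈ Z and 14 ∈ W, so 14 ∉ Z Δ W
14 ∈ (Z Δ W)ᶜ since 14 ∉ (Z Δ W)
14 ∈ Z and 14 ∉ Y, so 14 ∈ Z ∪ Y
14 ∈ (Z ∪ Y) and 14 ∉ X, so 14 ∈ (Z ∪ Y) \ X
14 ∈ ((Z ∪ Y) \ X) and 14 ∉ Y, so 14 ∉ ((Z ∪ Y) \ X) ∩ Y
14 ∈ (Z Δ W)ᶜ and 14 ∉ (((Z ∪ Y) \ X) ∩ Y), so 14 ∈ (Z Δ W)ᶜ ∪ (((Z ∪ Y) \ X) ∩ Y)
14 ∈ Z and 14 ∉ X, so 14 ∈ Z \ X
14 ∈ ((Z Δ W)ᶜ ∪ (((Z ∪ Y) \ X) ∩ Y)) and 14 ∈ (Z \ X), so 14 ∈ ((Z Δ W)ᶜ ∪ (((Z ∪ Y) \ X) ∩ Y)) ∩ (Z \ X)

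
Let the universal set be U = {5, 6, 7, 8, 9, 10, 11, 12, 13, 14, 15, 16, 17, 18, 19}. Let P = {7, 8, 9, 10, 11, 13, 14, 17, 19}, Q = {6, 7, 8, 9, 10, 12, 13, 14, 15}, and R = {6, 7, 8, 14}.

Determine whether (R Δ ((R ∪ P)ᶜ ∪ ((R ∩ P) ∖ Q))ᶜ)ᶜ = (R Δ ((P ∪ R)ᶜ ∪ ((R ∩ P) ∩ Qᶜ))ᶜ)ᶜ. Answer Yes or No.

R ∪ P = {6, 7, 8, 9, 10, 11, 13, 14, 17, 19}
(R ∪ P)ᶜ = {5, 12, 15, 16, 18}
R ∩ P = {7, 8, 14}
(R ∩ P) ∖ Q = {}
(R ∪ P)ᶜ ∪ ((R ∩ P) ∖ Q) = {5, 12, 15, 16, 18}
((R ∪ P)ᶜ ∪ ((R ∩ P) ∖ Q))ᶜ = {6, 7, 8, 9, 10, 11, 13, 14, 17, 19}
R Δ ((R ∪ P)ᶜ ∪ ((R ∩ P) ∖ Q))ᶜ = {9, 10, 11, 13, 17, 19}
(R Δ ((R ∪ P)ᶜ ∪ ((R ∩ P) ∖ Q))ᶜ)ᶜ = {5, 6, 7, 8, 12, 14, 15, 16, 18}
P ∪ R = {6, 7, 8, 9, 10, 11, 13, 14, 17, 19}
(P ∪ R)ᶜ = {5, 12, 15, 16, 18}
Qᶜ = {5, 11, 16, 17, 18, 19}
(R ∩ P) ∩ Qᶜ = {}
(P ∪ R)ᶜ ∪ ((R ∩ P) ∩ Qᶜ) = {5, 12, 15, 16, 18}
((P ∪ R)ᶜ ∪ ((R ∩ P) ∩ Qᶜ))ᶜ = {6, 7, 8, 9, 10, 11, 13, 14, 17, 19}
R Δ ((P ∪ R)ᶜ ∪ ((R ∩ P) ∩ Qᶜ))ᶜ = {9, 10, 11, 13, 17, 19}
(R Δ ((P ∪ R)ᶜ ∪ ((R ∩ P) ∩ Qᶜ))ᶜ)ᶜ = {5, 6, 7, 8, 12, 14, 15, 16, 18}
Both equal {5, 6, 7, 8, 12, 14, 15, 16, 18}, so (R Δ ((R ∪ P)ᶜ ∪ ((R ∩ P) ∖ Q))ᶜ)ᶜ = (R Δ ((P ∪ R)ᶜ ∪ ((R ∩ P) ∩ Qᶜ))ᶜ)ᶜ.

Yes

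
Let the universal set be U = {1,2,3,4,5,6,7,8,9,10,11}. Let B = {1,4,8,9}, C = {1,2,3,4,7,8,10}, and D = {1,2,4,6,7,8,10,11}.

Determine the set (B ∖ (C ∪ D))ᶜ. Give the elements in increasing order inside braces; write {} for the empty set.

C ∪ D = {1,2,3,4,6,7,8,10,11}
B ∖ (C ∪ D) = {9}
(B ∖ (C ∪ D))ᶜ = {1,2,3,4,5,6,7,8,10,11}

{1,2,3,4,5,6,7,8,10,11}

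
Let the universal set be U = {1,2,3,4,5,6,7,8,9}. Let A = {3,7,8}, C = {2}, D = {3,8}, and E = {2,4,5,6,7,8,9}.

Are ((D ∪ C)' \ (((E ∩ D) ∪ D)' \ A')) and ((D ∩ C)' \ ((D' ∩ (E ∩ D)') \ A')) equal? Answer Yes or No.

No

D ∪ C = {2,3,8}
(D ∪ C)' = {1,4,5,6,7,9}
E ∩ D = {8}
(E ∩ D) ∪ D = {3,8}
((E ∩ D) ∪ D)' = {1,2,4,5,6,7,9}
A' = {1,2,4,5,6,9}
((E ∩ D) ∪ D)' \ A' = {7}
(D ∪ C)' \ (((E ∩ D) ∪ D)' \ A') = {1,4,5,6,9}
D ∩ C = {}
(D ∩ C)' = {1,2,3,4,5,6,7,8,9}
D' = {1,2,4,5,6,7,9}
(E ∩ D)' = {1,2,3,4,5,6,7,9}
D' ∩ (E ∩ D)' = {1,2,4,5,6,7,9}
(D' ∩ (E ∩ D)') \ A' = {7}
(D ∩ C)' \ ((D' ∩ (E ∩ D)') \ A') = {1,2,3,4,5,6,8,9}
2 ∈ (D ∩ C)' \ ((D' ∩ (E ∩ D)') \ A') but 2 ∉ (D ∪ C)' \ (((E ∩ D) ∪ D)' \ A'), so they differ.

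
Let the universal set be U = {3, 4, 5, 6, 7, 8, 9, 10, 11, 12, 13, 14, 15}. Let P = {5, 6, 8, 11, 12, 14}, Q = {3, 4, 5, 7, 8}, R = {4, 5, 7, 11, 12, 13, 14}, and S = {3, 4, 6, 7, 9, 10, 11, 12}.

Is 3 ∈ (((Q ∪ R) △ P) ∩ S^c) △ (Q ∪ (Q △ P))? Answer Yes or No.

3 ∈ Q and 3 ∉ R, so 3 ∈ Q ∪ R
3 ∈ (Q ∪ R) and 3 ∉ P, so 3 ∈ (Q ∪ R) △ P
3 ∈ S, so 3 ∉ S^c
3 ∈ ((Q ∪ R) △ P) and 3 ∉ S^c, so 3 ∉ ((Q ∪ R) △ P) ∩ S^c
3 ∈ Q and 3 ∉ P, so 3 ∈ Q △ P
3 ∈ Q and 3 ∈ (Q △ P), so 3 ∈ Q ∪ (Q △ P)
3 ∉ (((Q ∪ R) △ P) ∩ S^c) and 3 ∈ (Q ∪ (Q △ P)), so 3 ∈ (((Q ∪ R) △ P) ∩ S^c) △ (Q ∪ (Q △ P))

Yes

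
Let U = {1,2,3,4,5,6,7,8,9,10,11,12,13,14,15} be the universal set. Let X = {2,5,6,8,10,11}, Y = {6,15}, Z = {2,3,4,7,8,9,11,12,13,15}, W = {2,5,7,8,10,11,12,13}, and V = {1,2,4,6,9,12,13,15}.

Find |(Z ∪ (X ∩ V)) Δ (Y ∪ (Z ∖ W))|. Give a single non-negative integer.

6

X ∩ V = {2,6}
Z ∪ (X ∩ V) = {2,3,4,6,7,8,9,11,12,13,15}
Z ∖ W = {3,4,9,15}
Y ∪ (Z ∖ W) = {3,4,6,9,15}
(Z ∪ (X ∩ V)) Δ (Y ∪ (Z ∖ W)) = {2,7,8,11,12,13}
|(Z ∪ (X ∩ V)) Δ (Y ∪ (Z ∖ W))| = 6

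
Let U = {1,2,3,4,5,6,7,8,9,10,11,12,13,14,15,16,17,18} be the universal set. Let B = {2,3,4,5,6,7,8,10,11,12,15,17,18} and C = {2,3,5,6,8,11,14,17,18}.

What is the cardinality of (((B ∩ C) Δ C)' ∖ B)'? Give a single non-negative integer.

14

B ∩ C = {2,3,5,6,8,11,17,18}
(B ∩ C) Δ C = {14}
((B ∩ C) Δ C)' = {1,2,3,4,5,6,7,8,9,10,11,12,13,15,16,17,18}
((B ∩ C) Δ C)' ∖ B = {1,9,13,16}
(((B ∩ C) Δ C)' ∖ B)' = {2,3,4,5,6,7,8,10,11,12,14,15,17,18}
|(((B ∩ C) Δ C)' ∖ B)'| = 14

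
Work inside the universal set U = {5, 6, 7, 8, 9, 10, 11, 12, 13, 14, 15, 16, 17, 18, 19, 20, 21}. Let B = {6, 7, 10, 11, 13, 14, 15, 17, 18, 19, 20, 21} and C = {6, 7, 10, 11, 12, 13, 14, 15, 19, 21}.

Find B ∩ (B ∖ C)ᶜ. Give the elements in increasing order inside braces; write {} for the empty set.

{6, 7, 10, 11, 13, 14, 15, 19, 21}

B ∖ C = {17, 18, 20}
(B ∖ C)ᶜ = {5, 6, 7, 8, 9, 10, 11, 12, 13, 14, 15, 16, 19, 21}
B ∩ (B ∖ C)ᶜ = {6, 7, 10, 11, 13, 14, 15, 19, 21}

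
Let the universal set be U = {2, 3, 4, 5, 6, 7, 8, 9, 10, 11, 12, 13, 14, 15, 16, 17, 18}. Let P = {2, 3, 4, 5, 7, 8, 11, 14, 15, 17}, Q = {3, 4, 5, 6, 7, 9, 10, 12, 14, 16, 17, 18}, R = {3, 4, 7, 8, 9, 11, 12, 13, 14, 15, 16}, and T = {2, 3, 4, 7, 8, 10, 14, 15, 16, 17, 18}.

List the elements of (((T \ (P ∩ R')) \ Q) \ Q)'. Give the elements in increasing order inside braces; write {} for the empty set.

R' = {2, 5, 6, 10, 17, 18}
P ∩ R' = {2, 5, 17}
T \ (P ∩ R') = {3, 4, 7, 8, 10, 14, 15, 16, 18}
(T \ (P ∩ R')) \ Q = {8, 15}
((T \ (P ∩ R')) \ Q) \ Q = {8, 15}
(((T \ (P ∩ R')) \ Q) \ Q)' = {2, 3, 4, 5, 6, 7, 9, 10, 11, 12, 13, 14, 16, 17, 18}

{2, 3, 4, 5, 6, 7, 9, 10, 11, 12, 13, 14, 16, 17, 18}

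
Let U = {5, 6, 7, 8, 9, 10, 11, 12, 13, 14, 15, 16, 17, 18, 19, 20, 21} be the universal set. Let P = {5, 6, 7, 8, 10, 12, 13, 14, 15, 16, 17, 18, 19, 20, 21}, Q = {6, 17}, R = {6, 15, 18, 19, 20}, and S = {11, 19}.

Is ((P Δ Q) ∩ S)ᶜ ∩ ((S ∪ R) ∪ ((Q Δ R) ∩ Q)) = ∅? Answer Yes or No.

No

P Δ Q = {5, 7, 8, 10, 12, 13, 14, 15, 16, 18, 19, 20, 21}
(P Δ Q) ∩ S = {19}
((P Δ Q) ∩ S)ᶜ = {5, 6, 7, 8, 9, 10, 11, 12, 13, 14, 15, 16, 17, 18, 20, 21}
S ∪ R = {6, 11, 15, 18, 19, 20}
Q Δ R = {15, 17, 18, 19, 20}
(Q Δ R) ∩ Q = {17}
(S ∪ R) ∪ ((Q Δ R) ∩ Q) = {6, 11, 15, 17, 18, 19, 20}
6 lies in both, so they are not disjoint.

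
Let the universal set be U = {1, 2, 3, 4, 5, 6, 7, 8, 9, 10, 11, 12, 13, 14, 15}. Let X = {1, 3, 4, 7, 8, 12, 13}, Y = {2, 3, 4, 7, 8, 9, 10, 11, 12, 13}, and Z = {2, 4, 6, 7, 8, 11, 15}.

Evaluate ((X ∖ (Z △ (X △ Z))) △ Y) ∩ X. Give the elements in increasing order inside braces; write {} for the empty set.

{3, 4, 7, 8, 12, 13}

X △ Z = {1, 2, 3, 6, 11, 12, 13, 15}
Z △ (X △ Z) = {1, 3, 4, 7, 8, 12, 13}
X ∖ (Z △ (X △ Z)) = {}
(X ∖ (Z △ (X △ Z))) △ Y = {2, 3, 4, 7, 8, 9, 10, 11, 12, 13}
((X ∖ (Z △ (X △ Z))) △ Y) ∩ X = {3, 4, 7, 8, 12, 13}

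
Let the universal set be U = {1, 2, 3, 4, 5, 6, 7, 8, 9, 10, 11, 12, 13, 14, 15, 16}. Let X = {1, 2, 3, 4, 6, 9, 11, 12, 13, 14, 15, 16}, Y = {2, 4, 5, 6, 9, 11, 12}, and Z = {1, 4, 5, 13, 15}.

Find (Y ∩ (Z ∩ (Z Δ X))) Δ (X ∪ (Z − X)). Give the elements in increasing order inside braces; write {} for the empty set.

Z Δ X = {2, 3, 5, 6, 9, 11, 12, 14, 16}
Z ∩ (Z Δ X) = {5}
Y ∩ (Z ∩ (Z Δ X)) = {5}
Z − X = {5}
X ∪ (Z − X) = {1, 2, 3, 4, 5, 6, 9, 11, 12, 13, 14, 15, 16}
(Y ∩ (Z ∩ (Z Δ X))) Δ (X ∪ (Z − X)) = {1, 2, 3, 4, 6, 9, 11, 12, 13, 14, 15, 16}

{1, 2, 3, 4, 6, 9, 11, 12, 13, 14, 15, 16}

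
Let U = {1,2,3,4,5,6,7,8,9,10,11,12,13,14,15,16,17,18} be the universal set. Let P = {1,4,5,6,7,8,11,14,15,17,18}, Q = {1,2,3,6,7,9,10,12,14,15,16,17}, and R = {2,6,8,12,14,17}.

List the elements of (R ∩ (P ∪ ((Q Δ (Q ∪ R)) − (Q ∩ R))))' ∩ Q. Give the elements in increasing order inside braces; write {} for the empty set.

Q ∪ R = {1,2,3,6,7,8,9,10,12,14,15,16,17}
Q Δ (Q ∪ R) = {8}
Q ∩ R = {2,6,12,14,17}
(Q Δ (Q ∪ R)) − (Q ∩ R) = {8}
P ∪ ((Q Δ (Q ∪ R)) − (Q ∩ R)) = {1,4,5,6,7,8,11,14,15,17,18}
R ∩ (P ∪ ((Q Δ (Q ∪ R)) − (Q ∩ R))) = {6,8,14,17}
(R ∩ (P ∪ ((Q Δ (Q ∪ R)) − (Q ∩ R))))' = {1,2,3,4,5,7,9,10,11,12,13,15,16,18}
(R ∩ (P ∪ ((Q Δ (Q ∪ R)) − (Q ∩ R))))' ∩ Q = {1,2,3,7,9,10,12,15,16}

{1,2,3,7,9,10,12,15,16}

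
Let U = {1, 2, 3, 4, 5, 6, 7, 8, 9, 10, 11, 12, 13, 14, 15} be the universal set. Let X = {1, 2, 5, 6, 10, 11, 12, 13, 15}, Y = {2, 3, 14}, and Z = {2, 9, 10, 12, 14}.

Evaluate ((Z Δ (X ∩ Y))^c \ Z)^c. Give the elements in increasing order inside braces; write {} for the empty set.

{2, 9, 10, 12, 14}

X ∩ Y = {2}
Z Δ (X ∩ Y) = {9, 10, 12, 14}
(Z Δ (X ∩ Y))^c = {1, 2, 3, 4, 5, 6, 7, 8, 11, 13, 15}
(Z Δ (X ∩ Y))^c \ Z = {1, 3, 4, 5, 6, 7, 8, 11, 13, 15}
((Z Δ (X ∩ Y))^c \ Z)^c = {2, 9, 10, 12, 14}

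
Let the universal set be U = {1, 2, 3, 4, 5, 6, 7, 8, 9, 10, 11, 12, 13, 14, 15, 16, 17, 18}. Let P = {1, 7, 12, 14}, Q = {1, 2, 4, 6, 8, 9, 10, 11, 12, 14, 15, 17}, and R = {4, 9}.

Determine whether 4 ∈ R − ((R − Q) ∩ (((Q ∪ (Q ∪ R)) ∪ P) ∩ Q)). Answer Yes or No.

Yes

4 ∈ R and 4 ∈ Q, so 4 ∉ R − Q
4 ∈ Q and 4 ∈ R, so 4 ∈ Q ∪ R
4 ∈ Q and 4 ∈ (Q ∪ R), so 4 ∈ Q ∪ (Q ∪ R)
4 ∈ (Q ∪ (Q ∪ R)) and 4 ∉ P, so 4 ∈ (Q ∪ (Q ∪ R)) ∪ P
4 ∈ ((Q ∪ (Q ∪ R)) ∪ P) and 4 ∈ Q, so 4 ∈ ((Q ∪ (Q ∪ R)) ∪ P) ∩ Q
4 ∉ (R − Q) and 4 ∈ (((Q ∪ (Q ∪ R)) ∪ P) ∩ Q), so 4 ∉ (R − Q) ∩ (((Q ∪ (Q ∪ R)) ∪ P) ∩ Q)
4 ∈ R and 4 ∉ ((R − Q) ∩ (((Q ∪ (Q ∪ R)) ∪ P) ∩ Q)), so 4 ∈ R − ((R − Q) ∩ (((Q ∪ (Q ∪ R)) ∪ P) ∩ Q))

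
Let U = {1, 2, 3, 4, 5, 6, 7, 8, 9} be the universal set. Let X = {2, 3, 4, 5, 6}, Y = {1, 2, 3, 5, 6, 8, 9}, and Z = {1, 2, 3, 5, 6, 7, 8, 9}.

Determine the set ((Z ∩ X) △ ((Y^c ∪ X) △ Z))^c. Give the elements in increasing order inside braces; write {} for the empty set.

{7}

Z ∩ X = {2, 3, 5, 6}
Y^c = {4, 7}
Y^c ∪ X = {2, 3, 4, 5, 6, 7}
(Y^c ∪ X) △ Z = {1, 4, 8, 9}
(Z ∩ X) △ ((Y^c ∪ X) △ Z) = {1, 2, 3, 4, 5, 6, 8, 9}
((Z ∩ X) △ ((Y^c ∪ X) △ Z))^c = {7}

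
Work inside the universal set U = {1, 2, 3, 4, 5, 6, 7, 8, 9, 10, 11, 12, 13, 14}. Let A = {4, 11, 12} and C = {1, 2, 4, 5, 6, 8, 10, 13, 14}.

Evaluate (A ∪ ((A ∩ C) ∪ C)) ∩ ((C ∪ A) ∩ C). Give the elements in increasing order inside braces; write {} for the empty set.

A ∩ C = {4}
(A ∩ C) ∪ C = {1, 2, 4, 5, 6, 8, 10, 13, 14}
A ∪ ((A ∩ C) ∪ C) = {1, 2, 4, 5, 6, 8, 10, 11, 12, 13, 14}
C ∪ A = {1, 2, 4, 5, 6, 8, 10, 11, 12, 13, 14}
(C ∪ A) ∩ C = {1, 2, 4, 5, 6, 8, 10, 13, 14}
(A ∪ ((A ∩ C) ∪ C)) ∩ ((C ∪ A) ∩ C) = {1, 2, 4, 5, 6, 8, 10, 13, 14}

{1, 2, 4, 5, 6, 8, 10, 13, 14}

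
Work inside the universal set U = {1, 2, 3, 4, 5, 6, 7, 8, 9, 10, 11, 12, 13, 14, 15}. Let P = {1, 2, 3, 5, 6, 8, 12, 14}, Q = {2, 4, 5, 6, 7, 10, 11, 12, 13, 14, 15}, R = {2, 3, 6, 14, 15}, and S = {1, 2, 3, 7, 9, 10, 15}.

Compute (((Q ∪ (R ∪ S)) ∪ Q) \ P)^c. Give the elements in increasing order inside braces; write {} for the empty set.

{1, 2, 3, 5, 6, 8, 12, 14}

R ∪ S = {1, 2, 3, 6, 7, 9, 10, 14, 15}
Q ∪ (R ∪ S) = {1, 2, 3, 4, 5, 6, 7, 9, 10, 11, 12, 13, 14, 15}
(Q ∪ (R ∪ S)) ∪ Q = {1, 2, 3, 4, 5, 6, 7, 9, 10, 11, 12, 13, 14, 15}
((Q ∪ (R ∪ S)) ∪ Q) \ P = {4, 7, 9, 10, 11, 13, 15}
(((Q ∪ (R ∪ S)) ∪ Q) \ P)^c = {1, 2, 3, 5, 6, 8, 12, 14}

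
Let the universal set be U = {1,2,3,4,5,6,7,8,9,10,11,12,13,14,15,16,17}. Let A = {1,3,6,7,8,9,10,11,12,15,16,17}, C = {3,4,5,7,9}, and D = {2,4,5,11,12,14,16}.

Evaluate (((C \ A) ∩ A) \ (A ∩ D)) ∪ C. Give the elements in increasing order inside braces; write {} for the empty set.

{3,4,5,7,9}

C \ A = {4,5}
(C \ A) ∩ A = {}
A ∩ D = {11,12,16}
((C \ A) ∩ A) \ (A ∩ D) = {}
(((C \ A) ∩ A) \ (A ∩ D)) ∪ C = {3,4,5,7,9}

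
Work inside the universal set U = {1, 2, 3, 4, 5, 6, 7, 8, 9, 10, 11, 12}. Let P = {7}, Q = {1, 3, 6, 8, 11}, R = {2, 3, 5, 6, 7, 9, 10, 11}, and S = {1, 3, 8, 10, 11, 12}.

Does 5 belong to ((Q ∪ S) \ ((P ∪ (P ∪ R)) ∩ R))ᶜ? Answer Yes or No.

Yes

5 ∉ Q and 5 ∉ S, so 5 ∉ Q ∪ S
5 ∉ P and 5 ∈ R, so 5 ∈ P ∪ R
5 ∉ P and 5 ∈ (P ∪ R), so 5 ∈ P ∪ (P ∪ R)
5 ∈ (P ∪ (P ∪ R)) and 5 ∈ R, so 5 ∈ (P ∪ (P ∪ R)) ∩ R
5 ∉ (Q ∪ S) and 5 ∈ ((P ∪ (P ∪ R)) ∩ R), so 5 ∉ (Q ∪ S) \ ((P ∪ (P ∪ R)) ∩ R)
5 ∈ ((Q ∪ S) \ ((P ∪ (P ∪ R)) ∩ R))ᶜ since 5 ∉ ((Q ∪ S) \ ((P ∪ (P ∪ R)) ∩ R))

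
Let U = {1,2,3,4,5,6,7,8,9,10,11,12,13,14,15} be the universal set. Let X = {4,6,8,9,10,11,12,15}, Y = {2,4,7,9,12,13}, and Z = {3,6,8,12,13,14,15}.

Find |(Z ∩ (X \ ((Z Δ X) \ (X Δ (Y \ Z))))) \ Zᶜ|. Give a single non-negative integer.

Z Δ X = {3,4,9,10,11,13,14}
Y \ Z = {2,4,7,9}
X Δ (Y \ Z) = {2,6,7,8,10,11,12,15}
(Z Δ X) \ (X Δ (Y \ Z)) = {3,4,9,13,14}
X \ ((Z Δ X) \ (X Δ (Y \ Z))) = {6,8,10,11,12,15}
Z ∩ (X \ ((Z Δ X) \ (X Δ (Y \ Z)))) = {6,8,12,15}
Zᶜ = {1,2,4,5,7,9,10,11}
(Z ∩ (X \ ((Z Δ X) \ (X Δ (Y \ Z))))) \ Zᶜ = {6,8,12,15}
|(Z ∩ (X \ ((Z Δ X) \ (X Δ (Y \ Z))))) \ Zᶜ| = 4

4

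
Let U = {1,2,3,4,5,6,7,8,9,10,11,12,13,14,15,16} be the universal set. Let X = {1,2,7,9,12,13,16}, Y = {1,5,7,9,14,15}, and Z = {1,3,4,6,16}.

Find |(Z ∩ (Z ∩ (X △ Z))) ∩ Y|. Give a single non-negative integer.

X △ Z = {2,3,4,6,7,9,12,13}
Z ∩ (X △ Z) = {3,4,6}
Z ∩ (Z ∩ (X △ Z)) = {3,4,6}
(Z ∩ (Z ∩ (X △ Z))) ∩ Y = {}
|(Z ∩ (Z ∩ (X △ Z))) ∩ Y| = 0

0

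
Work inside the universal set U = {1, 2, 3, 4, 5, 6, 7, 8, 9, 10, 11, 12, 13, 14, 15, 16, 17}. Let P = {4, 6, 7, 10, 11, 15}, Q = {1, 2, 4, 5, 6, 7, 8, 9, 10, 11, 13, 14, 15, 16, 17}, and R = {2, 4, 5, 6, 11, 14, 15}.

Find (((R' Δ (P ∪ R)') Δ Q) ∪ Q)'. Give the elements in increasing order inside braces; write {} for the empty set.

R' = {1, 3, 7, 8, 9, 10, 12, 13, 16, 17}
P ∪ R = {2, 4, 5, 6, 7, 10, 11, 14, 15}
(P ∪ R)' = {1, 3, 8, 9, 12, 13, 16, 17}
R' Δ (P ∪ R)' = {7, 10}
(R' Δ (P ∪ R)') Δ Q = {1, 2, 4, 5, 6, 8, 9, 11, 13, 14, 15, 16, 17}
((R' Δ (P ∪ R)') Δ Q) ∪ Q = {1, 2, 4, 5, 6, 7, 8, 9, 10, 11, 13, 14, 15, 16, 17}
(((R' Δ (P ∪ R)') Δ Q) ∪ Q)' = {3, 12}

{3, 12}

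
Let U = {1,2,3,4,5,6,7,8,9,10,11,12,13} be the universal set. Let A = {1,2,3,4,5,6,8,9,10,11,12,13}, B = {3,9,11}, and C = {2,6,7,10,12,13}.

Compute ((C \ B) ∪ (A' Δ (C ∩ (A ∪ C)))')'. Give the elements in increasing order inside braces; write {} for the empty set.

C \ B = {2,6,7,10,12,13}
A' = {7}
A ∪ C = {1,2,3,4,5,6,7,8,9,10,11,12,13}
C ∩ (A ∪ C) = {2,6,7,10,12,13}
A' Δ (C ∩ (A ∪ C)) = {2,6,10,12,13}
(A' Δ (C ∩ (A ∪ C)))' = {1,3,4,5,7,8,9,11}
(C \ B) ∪ (A' Δ (C ∩ (A ∪ C)))' = {1,2,3,4,5,6,7,8,9,10,11,12,13}
((C \ B) ∪ (A' Δ (C ∩ (A ∪ C)))')' = {}

{}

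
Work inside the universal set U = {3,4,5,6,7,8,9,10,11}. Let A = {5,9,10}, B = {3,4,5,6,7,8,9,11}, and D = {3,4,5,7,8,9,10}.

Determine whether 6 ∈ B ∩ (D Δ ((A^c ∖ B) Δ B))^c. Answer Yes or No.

6 ∉ A, so 6 ∈ A^c
6 ∈ A^c and 6 ∈ B, so 6 ∉ A^c ∖ B
6 ∉ (A^c ∖ B) and 6 ∈ B, so 6 ∈ (A^c ∖ B) Δ B
6 ∉ D and 6 ∈ ((A^c ∖ B) Δ B), so 6 ∈ D Δ ((A^c ∖ B) Δ B)
6 ∉ (D Δ ((A^c ∖ B) Δ B))^c since 6 ∈ (D Δ ((A^c ∖ B) Δ B))
6 ∈ B and 6 ∉ (D Δ ((A^c ∖ B) Δ B))^c, so 6 ∉ B ∩ (D Δ ((A^c ∖ B) Δ B))^c

No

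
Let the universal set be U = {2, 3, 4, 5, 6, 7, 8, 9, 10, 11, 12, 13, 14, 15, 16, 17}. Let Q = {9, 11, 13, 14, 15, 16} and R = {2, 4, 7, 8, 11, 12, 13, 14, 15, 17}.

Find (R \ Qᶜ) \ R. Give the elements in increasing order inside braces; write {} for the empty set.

{}

Qᶜ = {2, 3, 4, 5, 6, 7, 8, 10, 12, 17}
R \ Qᶜ = {11, 13, 14, 15}
(R \ Qᶜ) \ R = {}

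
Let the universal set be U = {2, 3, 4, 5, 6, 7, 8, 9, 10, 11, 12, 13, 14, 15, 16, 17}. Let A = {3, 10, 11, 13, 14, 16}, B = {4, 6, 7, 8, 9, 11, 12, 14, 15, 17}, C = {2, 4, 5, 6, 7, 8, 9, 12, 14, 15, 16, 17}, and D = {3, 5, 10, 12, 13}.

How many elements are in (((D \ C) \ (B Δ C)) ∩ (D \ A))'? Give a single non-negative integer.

16

D \ C = {3, 10, 13}
B Δ C = {2, 5, 11, 16}
(D \ C) \ (B Δ C) = {3, 10, 13}
D \ A = {5, 12}
((D \ C) \ (B Δ C)) ∩ (D \ A) = {}
(((D \ C) \ (B Δ C)) ∩ (D \ A))' = {2, 3, 4, 5, 6, 7, 8, 9, 10, 11, 12, 13, 14, 15, 16, 17}
|(((D \ C) \ (B Δ C)) ∩ (D \ A))'| = 16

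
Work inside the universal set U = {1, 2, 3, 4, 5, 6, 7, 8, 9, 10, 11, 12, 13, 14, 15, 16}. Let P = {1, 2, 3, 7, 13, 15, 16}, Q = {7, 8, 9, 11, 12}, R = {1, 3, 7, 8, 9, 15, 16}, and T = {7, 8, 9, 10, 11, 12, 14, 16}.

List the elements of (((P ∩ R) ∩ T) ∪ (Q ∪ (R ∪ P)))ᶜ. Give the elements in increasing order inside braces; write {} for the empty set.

P ∩ R = {1, 3, 7, 15, 16}
(P ∩ R) ∩ T = {7, 16}
R ∪ P = {1, 2, 3, 7, 8, 9, 13, 15, 16}
Q ∪ (R ∪ P) = {1, 2, 3, 7, 8, 9, 11, 12, 13, 15, 16}
((P ∩ R) ∩ T) ∪ (Q ∪ (R ∪ P)) = {1, 2, 3, 7, 8, 9, 11, 12, 13, 15, 16}
(((P ∩ R) ∩ T) ∪ (Q ∪ (R ∪ P)))ᶜ = {4, 5, 6, 10, 14}

{4, 5, 6, 10, 14}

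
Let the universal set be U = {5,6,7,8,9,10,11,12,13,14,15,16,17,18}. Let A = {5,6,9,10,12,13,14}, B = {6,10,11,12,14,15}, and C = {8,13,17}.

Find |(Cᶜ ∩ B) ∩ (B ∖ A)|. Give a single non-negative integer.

2

Cᶜ = {5,6,7,9,10,11,12,14,15,16,18}
Cᶜ ∩ B = {6,10,11,12,14,15}
B ∖ A = {11,15}
(Cᶜ ∩ B) ∩ (B ∖ A) = {11,15}
|(Cᶜ ∩ B) ∩ (B ∖ A)| = 2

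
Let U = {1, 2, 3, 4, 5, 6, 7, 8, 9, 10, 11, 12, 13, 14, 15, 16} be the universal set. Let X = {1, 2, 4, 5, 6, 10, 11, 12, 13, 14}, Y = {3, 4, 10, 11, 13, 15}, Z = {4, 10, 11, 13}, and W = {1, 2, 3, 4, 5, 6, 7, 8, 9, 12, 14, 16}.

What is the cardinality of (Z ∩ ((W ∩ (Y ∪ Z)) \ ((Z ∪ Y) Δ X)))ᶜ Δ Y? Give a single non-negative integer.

Y ∪ Z = {3, 4, 10, 11, 13, 15}
W ∩ (Y ∪ Z) = {3, 4}
Z ∪ Y = {3, 4, 10, 11, 13, 15}
(Z ∪ Y) Δ X = {1, 2, 3, 5, 6, 12, 14, 15}
(W ∩ (Y ∪ Z)) \ ((Z ∪ Y) Δ X) = {4}
Z ∩ ((W ∩ (Y ∪ Z)) \ ((Z ∪ Y) Δ X)) = {4}
(Z ∩ ((W ∩ (Y ∪ Z)) \ ((Z ∪ Y) Δ X)))ᶜ = {1, 2, 3, 5, 6, 7, 8, 9, 10, 11, 12, 13, 14, 15, 16}
(Z ∩ ((W ∩ (Y ∪ Z)) \ ((Z ∪ Y) Δ X)))ᶜ Δ Y = {1, 2, 4, 5, 6, 7, 8, 9, 12, 14, 16}
|(Z ∩ ((W ∩ (Y ∪ Z)) \ ((Z ∪ Y) Δ X)))ᶜ Δ Y| = 11

11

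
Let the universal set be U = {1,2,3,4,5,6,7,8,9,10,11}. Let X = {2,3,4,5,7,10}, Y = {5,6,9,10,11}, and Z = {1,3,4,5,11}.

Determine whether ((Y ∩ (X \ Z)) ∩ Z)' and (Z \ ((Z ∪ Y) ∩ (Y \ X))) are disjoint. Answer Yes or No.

No

X \ Z = {2,7,10}
Y ∩ (X \ Z) = {10}
(Y ∩ (X \ Z)) ∩ Z = {}
((Y ∩ (X \ Z)) ∩ Z)' = {1,2,3,4,5,6,7,8,9,10,11}
Z ∪ Y = {1,3,4,5,6,9,10,11}
Y \ X = {6,9,11}
(Z ∪ Y) ∩ (Y \ X) = {6,9,11}
Z \ ((Z ∪ Y) ∩ (Y \ X)) = {1,3,4,5}
1 lies in both, so they are not disjoint.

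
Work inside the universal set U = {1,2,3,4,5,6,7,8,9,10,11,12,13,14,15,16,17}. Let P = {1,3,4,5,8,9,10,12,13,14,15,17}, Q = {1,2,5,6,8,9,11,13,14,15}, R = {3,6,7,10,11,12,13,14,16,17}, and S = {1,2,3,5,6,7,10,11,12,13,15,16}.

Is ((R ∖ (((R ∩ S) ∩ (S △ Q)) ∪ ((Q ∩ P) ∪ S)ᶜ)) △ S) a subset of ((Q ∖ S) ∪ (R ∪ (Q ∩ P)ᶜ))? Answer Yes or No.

R ∩ S = {3,6,7,10,11,12,13,16}
S △ Q = {3,7,8,9,10,12,14,16}
(R ∩ S) ∩ (S △ Q) = {3,7,10,12,16}
Q ∩ P = {1,5,8,9,13,14,15}
(Q ∩ P) ∪ S = {1,2,3,5,6,7,8,9,10,11,12,13,14,15,16}
((Q ∩ P) ∪ S)ᶜ = {4,17}
((R ∩ S) ∩ (S △ Q)) ∪ ((Q ∩ P) ∪ S)ᶜ = {3,4,7,10,12,16,17}
R ∖ (((R ∩ S) ∩ (S △ Q)) ∪ ((Q ∩ P) ∪ S)ᶜ) = {6,11,13,14}
(R ∖ (((R ∩ S) ∩ (S △ Q)) ∪ ((Q ∩ P) ∪ S)ᶜ)) △ S = {1,2,3,5,7,10,12,14,15,16}
Q ∖ S = {8,9,14}
(Q ∩ P)ᶜ = {2,3,4,6,7,10,11,12,16,17}
R ∪ (Q ∩ P)ᶜ = {2,3,4,6,7,10,11,12,13,14,16,17}
(Q ∖ S) ∪ (R ∪ (Q ∩ P)ᶜ) = {2,3,4,6,7,8,9,10,11,12,13,14,16,17}
1 ∈ (R ∖ (((R ∩ S) ∩ (S △ Q)) ∪ ((Q ∩ P) ∪ S)ᶜ)) △ S but 1 ∉ (Q ∖ S) ∪ (R ∪ (Q ∩ P)ᶜ), so the inclusion fails.

No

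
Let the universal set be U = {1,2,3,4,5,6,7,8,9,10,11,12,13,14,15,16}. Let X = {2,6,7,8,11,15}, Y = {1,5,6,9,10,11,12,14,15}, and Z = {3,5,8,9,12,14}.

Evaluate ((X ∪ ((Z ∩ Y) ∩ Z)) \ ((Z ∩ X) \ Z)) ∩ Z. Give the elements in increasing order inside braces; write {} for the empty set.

{5,8,9,12,14}

Z ∩ Y = {5,9,12,14}
(Z ∩ Y) ∩ Z = {5,9,12,14}
X ∪ ((Z ∩ Y) ∩ Z) = {2,5,6,7,8,9,11,12,14,15}
Z ∩ X = {8}
(Z ∩ X) \ Z = {}
(X ∪ ((Z ∩ Y) ∩ Z)) \ ((Z ∩ X) \ Z) = {2,5,6,7,8,9,11,12,14,15}
((X ∪ ((Z ∩ Y) ∩ Z)) \ ((Z ∩ X) \ Z)) ∩ Z = {5,8,9,12,14}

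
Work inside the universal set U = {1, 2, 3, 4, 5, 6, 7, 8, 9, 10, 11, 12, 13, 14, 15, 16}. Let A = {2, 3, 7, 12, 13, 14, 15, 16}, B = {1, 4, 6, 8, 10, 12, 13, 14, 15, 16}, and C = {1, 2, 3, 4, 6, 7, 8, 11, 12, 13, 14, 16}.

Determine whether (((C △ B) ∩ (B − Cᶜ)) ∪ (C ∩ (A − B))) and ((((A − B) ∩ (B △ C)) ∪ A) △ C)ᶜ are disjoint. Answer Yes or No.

No

C △ B = {2, 3, 7, 10, 11, 15}
Cᶜ = {5, 9, 10, 15}
B − Cᶜ = {1, 4, 6, 8, 12, 13, 14, 16}
(C △ B) ∩ (B − Cᶜ) = {}
A − B = {2, 3, 7}
C ∩ (A − B) = {2, 3, 7}
((C △ B) ∩ (B − Cᶜ)) ∪ (C ∩ (A − B)) = {2, 3, 7}
B △ C = {2, 3, 7, 10, 11, 15}
(A − B) ∩ (B △ C) = {2, 3, 7}
((A − B) ∩ (B △ C)) ∪ A = {2, 3, 7, 12, 13, 14, 15, 16}
(((A − B) ∩ (B △ C)) ∪ A) △ C = {1, 4, 6, 8, 11, 15}
((((A − B) ∩ (B △ C)) ∪ A) △ C)ᶜ = {2, 3, 5, 7, 9, 10, 12, 13, 14, 16}
2 lies in both, so they are not disjoint.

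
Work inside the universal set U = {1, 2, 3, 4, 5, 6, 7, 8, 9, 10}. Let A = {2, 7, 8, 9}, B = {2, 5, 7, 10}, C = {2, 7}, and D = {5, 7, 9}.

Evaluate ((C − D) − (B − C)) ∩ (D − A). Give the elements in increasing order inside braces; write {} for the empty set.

{}

C − D = {2}
B − C = {5, 10}
(C − D) − (B − C) = {2}
D − A = {5}
((C − D) − (B − C)) ∩ (D − A) = {}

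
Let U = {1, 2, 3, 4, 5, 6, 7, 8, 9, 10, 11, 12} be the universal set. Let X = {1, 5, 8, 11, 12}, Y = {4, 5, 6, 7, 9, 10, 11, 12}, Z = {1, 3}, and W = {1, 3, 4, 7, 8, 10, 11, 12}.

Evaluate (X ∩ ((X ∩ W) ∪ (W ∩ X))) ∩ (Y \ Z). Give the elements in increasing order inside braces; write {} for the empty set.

X ∩ W = {1, 8, 11, 12}
W ∩ X = {1, 8, 11, 12}
(X ∩ W) ∪ (W ∩ X) = {1, 8, 11, 12}
X ∩ ((X ∩ W) ∪ (W ∩ X)) = {1, 8, 11, 12}
Y \ Z = {4, 5, 6, 7, 9, 10, 11, 12}
(X ∩ ((X ∩ W) ∪ (W ∩ X))) ∩ (Y \ Z) = {11, 12}

{11, 12}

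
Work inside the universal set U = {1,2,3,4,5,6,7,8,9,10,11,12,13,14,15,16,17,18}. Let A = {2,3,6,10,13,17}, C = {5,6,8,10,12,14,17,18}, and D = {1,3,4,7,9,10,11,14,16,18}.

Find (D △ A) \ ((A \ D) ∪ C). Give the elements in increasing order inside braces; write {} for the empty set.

D △ A = {1,2,4,6,7,9,11,13,14,16,17,18}
A \ D = {2,6,13,17}
(A \ D) ∪ C = {2,5,6,8,10,12,13,14,17,18}
(D △ A) \ ((A \ D) ∪ C) = {1,4,7,9,11,16}

{1,4,7,9,11,16}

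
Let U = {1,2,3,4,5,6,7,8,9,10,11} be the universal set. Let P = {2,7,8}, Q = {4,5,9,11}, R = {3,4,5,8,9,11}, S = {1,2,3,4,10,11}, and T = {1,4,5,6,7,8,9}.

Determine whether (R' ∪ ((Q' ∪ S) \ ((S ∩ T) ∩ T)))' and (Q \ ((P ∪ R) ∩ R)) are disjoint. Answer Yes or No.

Yes

R' = {1,2,6,7,10}
Q' = {1,2,3,6,7,8,10}
Q' ∪ S = {1,2,3,4,6,7,8,10,11}
S ∩ T = {1,4}
(S ∩ T) ∩ T = {1,4}
(Q' ∪ S) \ ((S ∩ T) ∩ T) = {2,3,6,7,8,10,11}
R' ∪ ((Q' ∪ S) \ ((S ∩ T) ∩ T)) = {1,2,3,6,7,8,10,11}
(R' ∪ ((Q' ∪ S) \ ((S ∩ T) ∩ T)))' = {4,5,9}
P ∪ R = {2,3,4,5,7,8,9,11}
(P ∪ R) ∩ R = {3,4,5,8,9,11}
Q \ ((P ∪ R) ∩ R) = {}
{4,5,9} and {} share no elements.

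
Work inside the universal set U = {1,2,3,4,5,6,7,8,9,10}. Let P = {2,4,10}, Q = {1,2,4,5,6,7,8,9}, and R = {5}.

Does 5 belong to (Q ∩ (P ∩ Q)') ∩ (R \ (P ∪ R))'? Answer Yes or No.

5 ∉ P and 5 ∈ Q, so 5 ∉ P ∩ Q
5 ∈ (P ∩ Q)' since 5 ∉ (P ∩ Q)
5 ∈ Q and 5 ∈ (P ∩ Q)', so 5 ∈ Q ∩ (P ∩ Q)'
5 ∉ P and 5 ∈ R, so 5 ∈ P ∪ R
5 ∈ R and 5 ∈ (P ∪ R), so 5 ∉ R \ (P ∪ R)
5 ∈ (R \ (P ∪ R))' since 5 ∉ (R \ (P ∪ R))
5 ∈ (Q ∩ (P ∩ Q)') and 5 ∈ (R \ (P ∪ R))', so 5 ∈ (Q ∩ (P ∩ Q)') ∩ (R \ (P ∪ R))'

Yes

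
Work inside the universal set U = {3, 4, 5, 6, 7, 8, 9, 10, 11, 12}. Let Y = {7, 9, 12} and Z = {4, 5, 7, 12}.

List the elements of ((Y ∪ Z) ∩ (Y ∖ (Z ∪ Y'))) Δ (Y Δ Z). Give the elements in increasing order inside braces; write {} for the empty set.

{4, 5}

Y ∪ Z = {4, 5, 7, 9, 12}
Y' = {3, 4, 5, 6, 8, 10, 11}
Z ∪ Y' = {3, 4, 5, 6, 7, 8, 10, 11, 12}
Y ∖ (Z ∪ Y') = {9}
(Y ∪ Z) ∩ (Y ∖ (Z ∪ Y')) = {9}
Y Δ Z = {4, 5, 9}
((Y ∪ Z) ∩ (Y ∖ (Z ∪ Y'))) Δ (Y Δ Z) = {4, 5}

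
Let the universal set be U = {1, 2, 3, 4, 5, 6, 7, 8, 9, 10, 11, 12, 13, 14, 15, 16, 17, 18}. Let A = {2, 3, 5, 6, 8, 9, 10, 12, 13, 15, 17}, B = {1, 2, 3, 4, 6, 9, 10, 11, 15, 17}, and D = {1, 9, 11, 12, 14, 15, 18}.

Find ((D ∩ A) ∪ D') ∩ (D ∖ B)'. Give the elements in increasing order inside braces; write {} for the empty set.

D ∩ A = {9, 12, 15}
D' = {2, 3, 4, 5, 6, 7, 8, 10, 13, 16, 17}
(D ∩ A) ∪ D' = {2, 3, 4, 5, 6, 7, 8, 9, 10, 12, 13, 15, 16, 17}
D ∖ B = {12, 14, 18}
(D ∖ B)' = {1, 2, 3, 4, 5, 6, 7, 8, 9, 10, 11, 13, 15, 16, 17}
((D ∩ A) ∪ D') ∩ (D ∖ B)' = {2, 3, 4, 5, 6, 7, 8, 9, 10, 13, 15, 16, 17}

{2, 3, 4, 5, 6, 7, 8, 9, 10, 13, 15, 16, 17}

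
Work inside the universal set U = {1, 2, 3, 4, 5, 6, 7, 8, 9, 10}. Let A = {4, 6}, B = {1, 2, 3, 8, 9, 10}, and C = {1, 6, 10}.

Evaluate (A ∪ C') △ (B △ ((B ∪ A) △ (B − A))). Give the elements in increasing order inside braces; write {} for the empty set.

{1, 5, 7, 10}

C' = {2, 3, 4, 5, 7, 8, 9}
A ∪ C' = {2, 3, 4, 5, 6, 7, 8, 9}
B ∪ A = {1, 2, 3, 4, 6, 8, 9, 10}
B − A = {1, 2, 3, 8, 9, 10}
(B ∪ A) △ (B − A) = {4, 6}
B △ ((B ∪ A) △ (B − A)) = {1, 2, 3, 4, 6, 8, 9, 10}
(A ∪ C') △ (B △ ((B ∪ A) △ (B − A))) = {1, 5, 7, 10}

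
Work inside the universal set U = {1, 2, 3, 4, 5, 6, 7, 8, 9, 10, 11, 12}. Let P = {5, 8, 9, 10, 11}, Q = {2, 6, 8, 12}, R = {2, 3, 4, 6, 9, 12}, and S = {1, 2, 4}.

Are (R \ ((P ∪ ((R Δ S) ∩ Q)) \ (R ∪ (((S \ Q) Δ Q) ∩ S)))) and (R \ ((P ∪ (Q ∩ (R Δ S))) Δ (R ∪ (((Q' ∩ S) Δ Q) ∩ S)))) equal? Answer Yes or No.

R Δ S = {1, 3, 6, 9, 12}
(R Δ S) ∩ Q = {6, 12}
P ∪ ((R Δ S) ∩ Q) = {5, 6, 8, 9, 10, 11, 12}
S \ Q = {1, 4}
(S \ Q) Δ Q = {1, 2, 4, 6, 8, 12}
((S \ Q) Δ Q) ∩ S = {1, 2, 4}
R ∪ (((S \ Q) Δ Q) ∩ S) = {1, 2, 3, 4, 6, 9, 12}
(P ∪ ((R Δ S) ∩ Q)) \ (R ∪ (((S \ Q) Δ Q) ∩ S)) = {5, 8, 10, 11}
R \ ((P ∪ ((R Δ S) ∩ Q)) \ (R ∪ (((S \ Q) Δ Q) ∩ S))) = {2, 3, 4, 6, 9, 12}
Q ∩ (R Δ S) = {6, 12}
P ∪ (Q ∩ (R Δ S)) = {5, 6, 8, 9, 10, 11, 12}
Q' = {1, 3, 4, 5, 7, 9, 10, 11}
Q' ∩ S = {1, 4}
(Q' ∩ S) Δ Q = {1, 2, 4, 6, 8, 12}
((Q' ∩ S) Δ Q) ∩ S = {1, 2, 4}
R ∪ (((Q' ∩ S) Δ Q) ∩ S) = {1, 2, 3, 4, 6, 9, 12}
(P ∪ (Q ∩ (R Δ S))) Δ (R ∪ (((Q' ∩ S) Δ Q) ∩ S)) = {1, 2, 3, 4, 5, 8, 10, 11}
R \ ((P ∪ (Q ∩ (R Δ S))) Δ (R ∪ (((Q' ∩ S) Δ Q) ∩ S))) = {6, 9, 12}
2 ∈ R \ ((P ∪ ((R Δ S) ∩ Q)) \ (R ∪ (((S \ Q) Δ Q) ∩ S))) but 2 ∉ R \ ((P ∪ (Q ∩ (R Δ S))) Δ (R ∪ (((Q' ∩ S) Δ Q) ∩ S))), so they differ.

No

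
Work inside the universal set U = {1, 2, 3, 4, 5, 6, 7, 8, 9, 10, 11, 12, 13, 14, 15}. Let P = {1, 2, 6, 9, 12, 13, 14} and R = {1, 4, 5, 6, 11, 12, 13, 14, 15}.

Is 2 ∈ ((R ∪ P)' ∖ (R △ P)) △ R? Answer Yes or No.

No

2 ∉ R and 2 ∈ P, so 2 ∈ R ∪ P
2 ∉ (R ∪ P)' since 2 ∈ (R ∪ P)
2 ∉ R and 2 ∈ P, so 2 ∈ R △ P
2 ∉ (R ∪ P)' and 2 ∈ (R △ P), so 2 ∉ (R ∪ P)' ∖ (R △ P)
2 ∉ ((R ∪ P)' ∖ (R △ P)) and 2 ∉ R, so 2 ∉ ((R ∪ P)' ∖ (R △ P)) △ R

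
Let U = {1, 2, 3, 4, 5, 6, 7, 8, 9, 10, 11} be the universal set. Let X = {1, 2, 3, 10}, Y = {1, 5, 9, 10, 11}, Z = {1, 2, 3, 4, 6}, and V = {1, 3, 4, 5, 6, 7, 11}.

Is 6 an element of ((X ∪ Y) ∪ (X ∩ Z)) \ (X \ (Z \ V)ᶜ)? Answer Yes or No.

No

6 ∉ X and 6 ∉ Y, so 6 ∉ X ∪ Y
6 ∉ X and 6 ∈ Z, so 6 ∉ X ∩ Z
6 ∉ (X ∪ Y) and 6 ∉ (X ∩ Z), so 6 ∉ (X ∪ Y) ∪ (X ∩ Z)
6 ∈ Z and 6 ∈ V, so 6 ∉ Z \ V
6 ∈ (Z \ V)ᶜ since 6 ∉ (Z \ V)
6 ∉ X and 6 ∈ (Z \ V)ᶜ, so 6 ∉ X \ (Z \ V)ᶜ
6 ∉ ((X ∪ Y) ∪ (X ∩ Z)) and 6 ∉ (X \ (Z \ V)ᶜ), so 6 ∉ ((X ∪ Y) ∪ (X ∩ Z)) \ (X \ (Z \ V)ᶜ)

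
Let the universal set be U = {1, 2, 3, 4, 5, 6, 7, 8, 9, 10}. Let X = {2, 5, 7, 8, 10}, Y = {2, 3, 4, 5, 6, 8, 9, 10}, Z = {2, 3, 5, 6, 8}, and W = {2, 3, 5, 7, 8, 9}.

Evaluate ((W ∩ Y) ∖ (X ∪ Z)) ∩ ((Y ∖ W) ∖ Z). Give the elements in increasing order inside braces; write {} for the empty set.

{}

W ∩ Y = {2, 3, 5, 8, 9}
X ∪ Z = {2, 3, 5, 6, 7, 8, 10}
(W ∩ Y) ∖ (X ∪ Z) = {9}
Y ∖ W = {4, 6, 10}
(Y ∖ W) ∖ Z = {4, 10}
((W ∩ Y) ∖ (X ∪ Z)) ∩ ((Y ∖ W) ∖ Z) = {}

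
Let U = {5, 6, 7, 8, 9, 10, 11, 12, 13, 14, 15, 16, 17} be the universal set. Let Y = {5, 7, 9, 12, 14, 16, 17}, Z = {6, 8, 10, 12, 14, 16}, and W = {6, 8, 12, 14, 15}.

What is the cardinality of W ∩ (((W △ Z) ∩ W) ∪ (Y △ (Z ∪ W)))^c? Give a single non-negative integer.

W △ Z = {10, 15, 16}
(W △ Z) ∩ W = {15}
Z ∪ W = {6, 8, 10, 12, 14, 15, 16}
Y △ (Z ∪ W) = {5, 6, 7, 8, 9, 10, 15, 17}
((W △ Z) ∩ W) ∪ (Y △ (Z ∪ W)) = {5, 6, 7, 8, 9, 10, 15, 17}
(((W △ Z) ∩ W) ∪ (Y △ (Z ∪ W)))^c = {11, 12, 13, 14, 16}
W ∩ (((W △ Z) ∩ W) ∪ (Y △ (Z ∪ W)))^c = {12, 14}
|W ∩ (((W △ Z) ∩ W) ∪ (Y △ (Z ∪ W)))^c| = 2

2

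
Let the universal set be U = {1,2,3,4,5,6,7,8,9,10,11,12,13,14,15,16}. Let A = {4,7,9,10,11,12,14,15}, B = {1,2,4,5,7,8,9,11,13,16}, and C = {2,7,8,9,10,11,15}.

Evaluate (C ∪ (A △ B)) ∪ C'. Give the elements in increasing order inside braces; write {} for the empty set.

{1,2,3,4,5,6,7,8,9,10,11,12,13,14,15,16}

A △ B = {1,2,5,8,10,12,13,14,15,16}
C ∪ (A △ B) = {1,2,5,7,8,9,10,11,12,13,14,15,16}
C' = {1,3,4,5,6,12,13,14,16}
(C ∪ (A △ B)) ∪ C' = {1,2,3,4,5,6,7,8,9,10,11,12,13,14,15,16}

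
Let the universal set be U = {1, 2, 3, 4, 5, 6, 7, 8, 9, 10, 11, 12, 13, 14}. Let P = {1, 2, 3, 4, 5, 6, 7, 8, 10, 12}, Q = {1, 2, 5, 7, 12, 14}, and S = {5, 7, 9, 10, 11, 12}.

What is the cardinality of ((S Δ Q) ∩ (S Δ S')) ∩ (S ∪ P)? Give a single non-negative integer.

5

S Δ Q = {1, 2, 9, 10, 11, 14}
S' = {1, 2, 3, 4, 6, 8, 13, 14}
S Δ S' = {1, 2, 3, 4, 5, 6, 7, 8, 9, 10, 11, 12, 13, 14}
(S Δ Q) ∩ (S Δ S') = {1, 2, 9, 10, 11, 14}
S ∪ P = {1, 2, 3, 4, 5, 6, 7, 8, 9, 10, 11, 12}
((S Δ Q) ∩ (S Δ S')) ∩ (S ∪ P) = {1, 2, 9, 10, 11}
|((S Δ Q) ∩ (S Δ S')) ∩ (S ∪ P)| = 5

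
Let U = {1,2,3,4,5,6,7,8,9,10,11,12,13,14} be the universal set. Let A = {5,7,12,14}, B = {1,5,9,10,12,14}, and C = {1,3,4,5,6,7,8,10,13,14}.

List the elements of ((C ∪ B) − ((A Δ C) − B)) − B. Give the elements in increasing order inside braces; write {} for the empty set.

C ∪ B = {1,3,4,5,6,7,8,9,10,12,13,14}
A Δ C = {1,3,4,6,8,10,12,13}
(A Δ C) − B = {3,4,6,8,13}
(C ∪ B) − ((A Δ C) − B) = {1,5,7,9,10,12,14}
((C ∪ B) − ((A Δ C) − B)) − B = {7}

{7}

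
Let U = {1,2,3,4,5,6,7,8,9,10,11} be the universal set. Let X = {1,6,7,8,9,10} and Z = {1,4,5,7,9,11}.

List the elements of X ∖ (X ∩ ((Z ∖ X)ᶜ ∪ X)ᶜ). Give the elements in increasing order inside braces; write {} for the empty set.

{1,6,7,8,9,10}

Z ∖ X = {4,5,11}
(Z ∖ X)ᶜ = {1,2,3,6,7,8,9,10}
(Z ∖ X)ᶜ ∪ X = {1,2,3,6,7,8,9,10}
((Z ∖ X)ᶜ ∪ X)ᶜ = {4,5,11}
X ∩ ((Z ∖ X)ᶜ ∪ X)ᶜ = {}
X ∖ (X ∩ ((Z ∖ X)ᶜ ∪ X)ᶜ) = {1,6,7,8,9,10}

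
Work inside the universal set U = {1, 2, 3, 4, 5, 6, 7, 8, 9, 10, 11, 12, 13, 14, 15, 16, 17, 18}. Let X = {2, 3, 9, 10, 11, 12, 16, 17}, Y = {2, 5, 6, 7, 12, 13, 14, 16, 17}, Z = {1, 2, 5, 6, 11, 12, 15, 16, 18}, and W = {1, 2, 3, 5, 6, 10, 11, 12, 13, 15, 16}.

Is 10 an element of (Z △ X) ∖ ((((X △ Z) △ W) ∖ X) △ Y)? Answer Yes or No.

Yes

10 ∉ Z and 10 ∈ X, so 10 ∈ Z △ X
10 ∈ X and 10 ∉ Z, so 10 ∈ X △ Z
10 ∈ (X △ Z) and 10 ∈ W, so 10 ∉ (X △ Z) △ W
10 ∉ ((X △ Z) △ W) and 10 ∈ X, so 10 ∉ ((X △ Z) △ W) ∖ X
10 ∉ (((X △ Z) △ W) ∖ X) and 10 ∉ Y, so 10 ∉ (((X △ Z) △ W) ∖ X) △ Y
10 ∈ (Z △ X) and 10 ∉ ((((X △ Z) △ W) ∖ X) △ Y), so 10 ∈ (Z △ X) ∖ ((((X △ Z) △ W) ∖ X) △ Y)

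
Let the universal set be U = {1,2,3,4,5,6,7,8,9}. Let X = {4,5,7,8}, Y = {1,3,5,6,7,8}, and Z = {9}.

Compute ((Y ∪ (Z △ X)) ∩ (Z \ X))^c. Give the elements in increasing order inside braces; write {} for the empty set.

{1,2,3,4,5,6,7,8}

Z △ X = {4,5,7,8,9}
Y ∪ (Z △ X) = {1,3,4,5,6,7,8,9}
Z \ X = {9}
(Y ∪ (Z △ X)) ∩ (Z \ X) = {9}
((Y ∪ (Z △ X)) ∩ (Z \ X))^c = {1,2,3,4,5,6,7,8}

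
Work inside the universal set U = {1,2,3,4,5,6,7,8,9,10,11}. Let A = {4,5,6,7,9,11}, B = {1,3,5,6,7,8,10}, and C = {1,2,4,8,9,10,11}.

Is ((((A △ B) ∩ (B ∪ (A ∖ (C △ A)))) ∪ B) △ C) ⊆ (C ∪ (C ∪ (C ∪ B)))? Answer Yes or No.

A △ B = {1,3,4,8,9,10,11}
C △ A = {1,2,5,6,7,8,10}
A ∖ (C △ A) = {4,9,11}
B ∪ (A ∖ (C △ A)) = {1,3,4,5,6,7,8,9,10,11}
(A △ B) ∩ (B ∪ (A ∖ (C △ A))) = {1,3,4,8,9,10,11}
((A △ B) ∩ (B ∪ (A ∖ (C △ A)))) ∪ B = {1,3,4,5,6,7,8,9,10,11}
(((A △ B) ∩ (B ∪ (A ∖ (C △ A)))) ∪ B) △ C = {2,3,5,6,7}
C ∪ B = {1,2,3,4,5,6,7,8,9,10,11}
C ∪ (C ∪ B) = {1,2,3,4,5,6,7,8,9,10,11}
C ∪ (C ∪ (C ∪ B)) = {1,2,3,4,5,6,7,8,9,10,11}
Every element of {2,3,5,6,7} is in {1,2,3,4,5,6,7,8,9,10,11}, so (((A △ B) ∩ (B ∪ (A ∖ (C △ A)))) ∪ B) △ C ⊆ C ∪ (C ∪ (C ∪ B)).

Yes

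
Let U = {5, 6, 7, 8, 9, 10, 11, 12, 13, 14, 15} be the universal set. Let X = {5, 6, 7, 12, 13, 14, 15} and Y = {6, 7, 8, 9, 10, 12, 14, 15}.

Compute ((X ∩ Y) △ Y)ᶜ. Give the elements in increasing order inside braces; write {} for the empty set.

X ∩ Y = {6, 7, 12, 14, 15}
(X ∩ Y) △ Y = {8, 9, 10}
((X ∩ Y) △ Y)ᶜ = {5, 6, 7, 11, 12, 13, 14, 15}

{5, 6, 7, 11, 12, 13, 14, 15}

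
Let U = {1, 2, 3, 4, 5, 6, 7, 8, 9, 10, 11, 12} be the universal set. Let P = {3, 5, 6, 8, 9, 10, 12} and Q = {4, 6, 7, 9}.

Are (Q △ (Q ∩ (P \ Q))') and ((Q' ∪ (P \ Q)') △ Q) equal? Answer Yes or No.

Yes

P \ Q = {3, 5, 8, 10, 12}
Q ∩ (P \ Q) = {}
(Q ∩ (P \ Q))' = {1, 2, 3, 4, 5, 6, 7, 8, 9, 10, 11, 12}
Q △ (Q ∩ (P \ Q))' = {1, 2, 3, 5, 8, 10, 11, 12}
Q' = {1, 2, 3, 5, 8, 10, 11, 12}
(P \ Q)' = {1, 2, 4, 6, 7, 9, 11}
Q' ∪ (P \ Q)' = {1, 2, 3, 4, 5, 6, 7, 8, 9, 10, 11, 12}
(Q' ∪ (P \ Q)') △ Q = {1, 2, 3, 5, 8, 10, 11, 12}
Both equal {1, 2, 3, 5, 8, 10, 11, 12}, so Q △ (Q ∩ (P \ Q))' = (Q' ∪ (P \ Q)') △ Q.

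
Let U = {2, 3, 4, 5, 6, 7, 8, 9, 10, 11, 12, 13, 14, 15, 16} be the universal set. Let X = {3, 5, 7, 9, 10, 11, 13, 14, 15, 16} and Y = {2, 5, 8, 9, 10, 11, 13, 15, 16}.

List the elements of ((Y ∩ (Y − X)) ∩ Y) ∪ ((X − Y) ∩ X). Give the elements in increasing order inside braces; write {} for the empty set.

{2, 3, 7, 8, 14}

Y − X = {2, 8}
Y ∩ (Y − X) = {2, 8}
(Y ∩ (Y − X)) ∩ Y = {2, 8}
X − Y = {3, 7, 14}
(X − Y) ∩ X = {3, 7, 14}
((Y ∩ (Y − X)) ∩ Y) ∪ ((X − Y) ∩ X) = {2, 3, 7, 8, 14}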